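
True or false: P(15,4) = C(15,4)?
False

Working:
P(15,4) = 32,760 and C(15,4) = 1,365; P(n,r) = r! × C(n,r) so P > C whenever r ≥ 2.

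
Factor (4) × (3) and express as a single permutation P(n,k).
Product of 2 consecutive descending integers starting at 4: P(4,2) = 4!/2! = 12.

Answer: P(4,2) = 4!/(2)!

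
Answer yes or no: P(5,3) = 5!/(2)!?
Yes

Working:
Permutation formula P(n,k) = n!/(n-k)!: 5!/2! = 120/2 = 60 = P(5,3). The statement holds.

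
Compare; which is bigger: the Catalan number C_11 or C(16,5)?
C_11
C_11 = C(22,11)/(11+1) = 705,432/12 = 58,786; C(16,5) = 4,368.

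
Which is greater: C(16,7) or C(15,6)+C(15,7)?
Equal

Explanation: By Pascal's identity: C(16,7) = C(15,6)+C(15,7) = 11,440. Equal.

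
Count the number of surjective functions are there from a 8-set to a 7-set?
141,120
Onto functions = 7! × S(8,7)
First compute S(8,7) via recurrence:
Using the Stirling recurrence: S(n,k) = k·S(n-1,k) + S(n-1,k-1)
S(8,7) = 7·S(7,7) + S(7,6)
         = 7·1 + 21
         = 7 + 21
         = 28
Then: 5040 × 28 = 141,120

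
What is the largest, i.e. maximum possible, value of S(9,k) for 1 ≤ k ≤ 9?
Row S(9,k) for k = 1..9 (via S(n,k) = k·S(n−1,k) + S(n−1,k−1)): 1, 255, 3,025, 7,770, 6,951, 2,646, 462, 36, 1. The row is unimodal; maximum at k = 4: 7,770.

Answer: 7,770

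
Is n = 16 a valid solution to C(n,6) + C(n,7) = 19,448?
Yes

Working:
C(16,6) + C(16,7) = 8,008 + 11,440 = 19,448, which equals 19,448.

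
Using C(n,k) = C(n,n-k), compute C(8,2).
C(8,2) = C(8,6) = 28.
Final answer: 28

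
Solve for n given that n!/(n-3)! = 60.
5

n!/(n-3)! = n×(n-1)×(n-2), a product of 3 consecutive integers ≈ (n−1)^3. 60^(1/3) + 1 ≈ 4.9; check n = 5: 5×4×3 = 60 ✓. So n = 5.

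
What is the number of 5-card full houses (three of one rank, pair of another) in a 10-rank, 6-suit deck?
27,000

Working:
Triple rank: 10. Triple suits: C(6,3)=20. Pair rank: 9. Pair suits: C(6,2)=15. Total: 27,000.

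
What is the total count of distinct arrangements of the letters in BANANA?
60

Word has 6 letters (B=1, A=3, N=2). Arrangements: 6!/Π(k!) = 60.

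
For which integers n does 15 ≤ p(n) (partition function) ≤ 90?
7, 8, 9, 10, 11, 12

Reasoning: Tabulating p(n) via p(n) = p(n−1) + p(n−2) − p(n−5) − p(n−7) + …: p(6)=11; p(7)=15; p(8)=22; p(9)=30; p(10)=42; p(11)=56; p(12)=77; p(13)=101. So valid n = 7, 8, 9, 10, 11, 12.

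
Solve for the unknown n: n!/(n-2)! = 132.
12

n!/(n-2)! = n×(n-1), a product of 2 consecutive integers ≈ (n−0.5)^2. 132^(1/2) + 0.5 ≈ 12.0; check n = 12: 12×11 = 132 ✓. So n = 12.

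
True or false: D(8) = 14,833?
True

Working:
Derangements of 8 elements: D(8) = (8-1)·[D(7) + D(6)] = 7·[1,854 + 265] = 14,833.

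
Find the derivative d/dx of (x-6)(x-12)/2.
d/dx[(x-6)(x-12)] = (x-12) + (x-6) = 2x - 18. Dividing by 2 gives (2x - 18)/2.

Answer: (2x - 18)/2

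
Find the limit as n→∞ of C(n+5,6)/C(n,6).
1

Working:
Both numerator and denominator grow as n^6/6! for large n, so the ratio → 1.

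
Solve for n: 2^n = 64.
6
2^6 = 64, so n = 6.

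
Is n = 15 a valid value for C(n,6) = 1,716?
No

Explanation: C(15,6) = 15·14·13·12·11·10/6! = 3,603,600/720 = 5,005, which does not equal 1,716.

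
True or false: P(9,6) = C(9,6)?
False
P(9,6) = 60,480 and C(9,6) = 84; P(n,r) = r! × C(n,r) so P > C whenever r ≥ 2.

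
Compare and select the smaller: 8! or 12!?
8!

Explanation: 8!=40,320, 12!=479,001,600. 12! > 8!.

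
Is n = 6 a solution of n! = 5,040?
6! = 6·5! = 6·120 = 720, which does not equal 5,040.

Answer: No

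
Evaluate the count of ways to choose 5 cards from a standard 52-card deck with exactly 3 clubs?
211,926

Solution: 13 clubs and 39 non-clubs: C(13,3) × C(39,2) = 286 × 741 = 211,926.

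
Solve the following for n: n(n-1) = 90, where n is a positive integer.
10

Working:
n² − n − 90 = 0, so n = (1 ± √(1 + 4·90))/2 = (1 ± √361)/2 = (1 ± 19)/2, i.e. n = 10 or n = -9. Taking the positive root, n = 10 (check: 10×9 = 90).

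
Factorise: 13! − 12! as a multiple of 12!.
12 × 12! = 5,748,019,200

13! − 12! = 13·12! − 12! = (13 − 1)·12! = 12 × 12! = 5,748,019,200.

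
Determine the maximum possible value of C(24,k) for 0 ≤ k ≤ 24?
2,704,156

Explanation: Maximum at k = 12: C(24,12) = 2,704,156.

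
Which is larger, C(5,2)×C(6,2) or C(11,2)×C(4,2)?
C(5,2)×C(6,2)=150, C(11,2)×C(4,2)=330.

Answer: C(11,2)×C(4,2)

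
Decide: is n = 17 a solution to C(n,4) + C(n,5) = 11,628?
No

Reasoning: C(17,4) + C(17,5) = 2,380 + 6,188 = 8,568, which does not equal 11,628.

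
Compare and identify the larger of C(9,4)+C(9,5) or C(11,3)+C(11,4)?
C(11,3)+C(11,4)
First=252, Second=495.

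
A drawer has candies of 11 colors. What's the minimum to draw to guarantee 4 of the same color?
34

Working:
Worst case: 3 of each = 33. One more: 34.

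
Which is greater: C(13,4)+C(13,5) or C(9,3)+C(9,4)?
C(13,4)+C(13,5)

First=2,002, Second=210.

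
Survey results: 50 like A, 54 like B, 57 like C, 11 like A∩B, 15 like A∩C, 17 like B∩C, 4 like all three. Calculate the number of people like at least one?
122
|A∪B∪C| = 50+54+57-11-15-17+4 = 122.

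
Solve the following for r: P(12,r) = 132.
2

Reasoning: P(12,r) = 12·11·…·(12−r+1), a product of r factors. Multiplying down from 12: 12 = 12; 12·11 = 132 ✓ (2 factors). So r = 2.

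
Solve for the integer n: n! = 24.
n! is strictly increasing. 2! = 2, 3! = 6, 4! = 24 ✓. So n = 4.

Answer: 4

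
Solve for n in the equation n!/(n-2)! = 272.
n!/(n-2)! = n×(n-1), a product of 2 consecutive integers ≈ (n−0.5)^2. 272^(1/2) + 0.5 ≈ 17.0; check n = 17: 17×16 = 272 ✓. So n = 17.

Answer: 17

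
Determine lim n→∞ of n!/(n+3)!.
0

Explanation: n!/(n+3)! = 1/[(n+1)(n+2)(n+3)] → 0 as n → ∞.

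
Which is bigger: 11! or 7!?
11!

Solution: 11!=39,916,800, 7!=5,040. 11! > 7!.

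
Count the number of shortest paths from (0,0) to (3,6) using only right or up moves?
84

Working:
Choose 3 rights from 9 moves: C(9,3) = 84.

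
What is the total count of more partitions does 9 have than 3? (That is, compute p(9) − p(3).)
27

Reasoning: Pentagonal recurrence p(n) = p(n−1) + p(n−2) − p(n−5) − p(n−7) + …: p(9) = p(8) + p(7) − p(4) − p(2) = 22 + 15 − 5 − 2 = 30.
p(3) = p(2) + p(1) = 2 + 1 = 3.
Difference = 30 − 3 = 27.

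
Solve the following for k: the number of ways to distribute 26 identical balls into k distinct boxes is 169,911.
Stars and bars: the count is C(26+k−1, k−1), increasing in k. k=4: C(29,3) = 3,654, k=5: C(30,4) = 27,405, k=6: C(31,5) = 169,911 ✓. So k = 6.
Final answer: 6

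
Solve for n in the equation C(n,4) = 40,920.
33
C(n,4) = n(n−1)(n−2)(n−3)/4! is increasing in n, and n(n−1)(n−2)(n−3) = 4!·40,920 = 982,080 ≈ (n−1.5)^4 gives n ≈ 33.0. Check: C(31,4) = 31,465, C(32,4) = 35,960, C(33,4) = 40,920 ✓. So n = 33.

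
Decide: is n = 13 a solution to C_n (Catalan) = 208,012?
C_13 = C(26,13)/(13+1) = 10,400,600/14 = 742,900, which does not equal 208,012.
Final answer: No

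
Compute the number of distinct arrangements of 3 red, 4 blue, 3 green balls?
4,200

Explanation: Multinomial: 10!/(3! × 4! × 3!) = 4,200.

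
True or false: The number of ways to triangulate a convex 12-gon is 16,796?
Triangulations of a convex 12-gon are counted by the Catalan number C_10: C_10 = C(20,10)/(10+1) = 184,756/11 = 16,796.
Final answer: True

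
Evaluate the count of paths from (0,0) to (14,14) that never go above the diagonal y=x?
2,674,440

Solution: Counted by the Catalan number C_14: C_14 = C(28,14)/(14+1) = 40,116,600/15 = 2,674,440.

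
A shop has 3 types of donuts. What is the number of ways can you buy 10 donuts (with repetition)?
66

Stars and bars: C(10+3-1, 10) = C(12, 10) = 66.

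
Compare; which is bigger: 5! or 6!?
6!

Solution: 5!=120, 6!=720. 6! > 5!.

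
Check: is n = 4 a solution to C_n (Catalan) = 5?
No

C_4 = C(8,4)/(4+1) = 70/5 = 14, which does not equal 5.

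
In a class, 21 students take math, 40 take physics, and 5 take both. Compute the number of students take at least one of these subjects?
56

Solution: |A∪B| = |A|+|B|-|A∩B| = 21+40-5 = 56.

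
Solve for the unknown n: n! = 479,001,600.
12

n! is strictly increasing. 10! = 3,628,800, 11! = 39,916,800, 12! = 479,001,600 ✓. So n = 12.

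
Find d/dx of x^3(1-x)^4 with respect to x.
3x^2(1-x)^4 - 4x^3(1-x)^3

Solution: Product rule: 3x^{2}(1-x)^{4} + x^3·(-4)(1-x)^{3}.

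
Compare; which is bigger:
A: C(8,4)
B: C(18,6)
B

A=C(8,4)=70, B=C(18,6)=18,564.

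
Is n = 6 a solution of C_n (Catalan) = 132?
C_6 = C(12,6)/(6+1) = 924/7 = 132, which equals 132.
Final answer: Yes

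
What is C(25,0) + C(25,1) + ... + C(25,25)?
Sum of binomial coefficients = 2^25 = 33,554,432.

Answer: 33,554,432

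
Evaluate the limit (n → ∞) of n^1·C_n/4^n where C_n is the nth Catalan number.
0

Reasoning: C_n ~ 4^n/(n^(3/2)√π), so n^1·C_n/4^n ~ n^(1 − 3/2)/√π → 0.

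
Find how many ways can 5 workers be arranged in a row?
Arrangements of 5 distinct objects: 5! = 120.
Final answer: 120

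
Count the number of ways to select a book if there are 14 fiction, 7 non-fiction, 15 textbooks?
36

Working:
By the addition principle: 14 + 7 + 15 = 36.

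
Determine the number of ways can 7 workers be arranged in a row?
5,040

Reasoning: Arrangements of 7 distinct objects: 7! = 5,040.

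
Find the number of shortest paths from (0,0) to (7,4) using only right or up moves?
330

Choose 7 rights from 11 moves: C(11,7) = 330.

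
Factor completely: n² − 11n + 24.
(n − 3)(n − 8)

Working:
Seek roots whose sum is 11 and product is 24: (3, 8). So n² − 11n + 24 = (n − 3)(n − 8).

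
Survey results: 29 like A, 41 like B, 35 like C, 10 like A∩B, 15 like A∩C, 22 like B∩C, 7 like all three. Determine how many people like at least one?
65

Working:
|A∪B∪C| = 29+41+35-10-15-22+7 = 65.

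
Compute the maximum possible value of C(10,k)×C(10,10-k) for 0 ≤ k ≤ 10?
63,504

Explanation: C(10,k)·C(10,10-k) = C(10,k)², maximised at the centre k = 5: C(10,5)² = 63,504.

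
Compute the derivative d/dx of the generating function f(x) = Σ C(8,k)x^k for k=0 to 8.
Σ k·C(8,k)x^(k-1) for k=1 to 8

Working:
Term-by-term differentiation gives Σ k·C(8,k)x^{k-1} for k=1 to 8.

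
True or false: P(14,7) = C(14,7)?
P(14,7) = 17,297,280 and C(14,7) = 3,432; P(n,r) = r! × C(n,r) so P > C whenever r ≥ 2.
Final answer: False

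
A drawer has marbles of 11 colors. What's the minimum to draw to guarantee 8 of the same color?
Worst case: 7 of each = 77. One more: 78.

Answer: 78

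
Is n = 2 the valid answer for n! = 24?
No

2! = 2·1! = 2·1 = 2, which does not equal 24.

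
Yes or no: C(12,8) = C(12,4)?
Yes

Working:
Symmetry C(n,k) = C(n,n-k): C(12,8) = 495 and C(12,4) = 495. Both sides agree, so the statement holds.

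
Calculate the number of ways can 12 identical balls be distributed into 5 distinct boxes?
1,820

Explanation: C(12+5-1, 5-1) = C(16, 4) = 1,820.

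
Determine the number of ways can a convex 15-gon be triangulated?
742,900
Using the Catalan number formula: C_n = C(2n, n) / (n+1)
C_13 = C(26, 13) / (13+1)
     = 10400600 / 14
     = 742,900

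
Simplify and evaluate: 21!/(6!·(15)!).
54,264

This is C(21,6) = 54,264.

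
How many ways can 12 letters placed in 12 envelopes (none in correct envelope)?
176,214,841

Solution: Using D(n) = (n-1)[D(n-1) + D(n-2)]:
D(12) = (12-1) × [D(11) + D(10)]
      = 11 × [14684570 + 1334961]
      = 11 × 16019531
      = 176,214,841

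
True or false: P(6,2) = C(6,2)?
False

Reasoning: P(6,2) = 30 but C(6,2) = 15; they differ by a factor of 2! = 2, so the statement does not hold.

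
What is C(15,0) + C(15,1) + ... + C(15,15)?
32,768

Reasoning: Sum of binomial coefficients = 2^15 = 32,768.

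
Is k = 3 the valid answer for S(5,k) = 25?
Yes
S(5,3) = 3·S(4,3) + S(4,2) = 3·6 + 7 = 25, which equals 25.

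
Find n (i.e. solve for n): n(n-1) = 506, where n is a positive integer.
23

Solution: n² − n − 506 = 0, so n = (1 ± √(1 + 4·506))/2 = (1 ± √2,025)/2 = (1 ± 45)/2, i.e. n = 23 or n = -22. Taking the positive root, n = 23 (check: 23×22 = 506).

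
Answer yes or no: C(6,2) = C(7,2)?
No

Working:
LHS = C(6,2) = 15; RHS = C(7,2) = 21. 15 ≠ 21, so the statement does not hold.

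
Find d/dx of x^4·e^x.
Product rule: d/dx[x^4]·e^x + x^4·d/dx[e^x] = 4x^{3}e^x + x^4e^x.

Answer: (4x^3 + x^4)e^x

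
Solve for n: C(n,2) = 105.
15

C(n,2) = n(n−1)/2! is increasing in n, and n(n−1) = 2!·105 = 210 ≈ (n−0.5)^2 gives n ≈ 15.0. Check: C(13,2) = 78, C(14,2) = 91, C(15,2) = 105 ✓. So n = 15.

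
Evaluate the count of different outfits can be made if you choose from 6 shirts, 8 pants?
48

Working:
By the multiplication principle: 6 × 8 = 48.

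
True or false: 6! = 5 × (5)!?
False
6! = 6 × 5! = 720, but 5 × 5! = 600.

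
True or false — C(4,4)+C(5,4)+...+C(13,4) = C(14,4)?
False
Hockey stick identity gives Σ = C(14,5) = 2,002; RHS C(14,4) = 1,001.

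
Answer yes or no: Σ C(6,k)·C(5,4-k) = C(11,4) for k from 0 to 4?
Yes

Solution: Vandermonde's identity gives C(11,4) = 330; RHS C(11,4) = 330.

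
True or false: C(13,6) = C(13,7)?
True

Working:
C(13,6) = C(13,13-6) by the symmetry property; both equal 1,716.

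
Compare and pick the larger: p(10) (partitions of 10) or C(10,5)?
Pentagonal recurrence p(n) = p(n−1) + p(n−2) − p(n−5) − p(n−7) + …: p(10) = p(9) + p(8) − p(5) − p(3) = 30 + 22 − 7 − 3 = 42; C(10,5) = 252.

Answer: C(10,5)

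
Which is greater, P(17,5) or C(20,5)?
P(17,5)

Reasoning: P(17,5)=742,560, C(20,5)=15,504.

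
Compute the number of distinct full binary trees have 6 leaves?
42

Solution: Using the Catalan number formula: C_n = C(2n, n) / (n+1)
C_5 = C(10, 5) / (5+1)
     = 252 / 6
     = 42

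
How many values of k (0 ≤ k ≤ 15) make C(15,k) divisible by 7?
Checking C(15,k) mod 7 for k = 0..15: divisible at k = 2, 3, 4, 5, 6, 9, 10, 11, 12, 13. That's 10 values.
Final answer: 10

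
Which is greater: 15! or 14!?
15!

Solution: 15!=1,307,674,368,000, 14!=87,178,291,200. 15! > 14!.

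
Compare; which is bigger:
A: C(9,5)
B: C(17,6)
A=C(9,5)=126, B=C(17,6)=12,376.
Final answer: B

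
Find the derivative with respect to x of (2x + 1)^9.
18(2x + 1)^8

Explanation: Chain rule: 9(2x+1)^{8} × 2 = 18(2x+1)^{8}.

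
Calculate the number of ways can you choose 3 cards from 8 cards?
C(8,3) = 8! / (3! × (8-3)!)
         = 8! / (3! × 5!)
         = 56
Final answer: 56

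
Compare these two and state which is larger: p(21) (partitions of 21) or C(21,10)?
C(21,10)

Explanation: Pentagonal recurrence p(n) = p(n−1) + p(n−2) − p(n−5) − p(n−7) + …: p(21) = p(20) + p(19) − p(16) − p(14) + p(9) + p(6) = 627 + 490 − 231 − 135 + 30 + 11 = 792; C(21,10) = 352,716.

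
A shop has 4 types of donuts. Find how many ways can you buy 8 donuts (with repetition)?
165

Solution: Stars and bars: C(8+4-1, 8) = C(11, 8) = 165.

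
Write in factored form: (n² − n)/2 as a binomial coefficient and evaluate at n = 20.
C(n,2); C(20,2) = 190

(n² − n)/2 = n(n−1)/2 = C(n,2). At n = 20: C(20,2) = 190.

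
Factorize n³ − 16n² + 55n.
n(n − 5)(n − 11)

Working:
n³ − 16n² + 55n = n(n² − 16n + 55) = n(n − 5)(n − 11).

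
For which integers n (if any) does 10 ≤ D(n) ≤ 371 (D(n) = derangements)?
5, 6

Working:
Using D(n) = (n−1)[D(n−1) + D(n−2)] with D(1)=0, D(2)=1: D(4)=9; D(5)=44; D(6)=265; D(7)=1,854. So valid n = 5, 6.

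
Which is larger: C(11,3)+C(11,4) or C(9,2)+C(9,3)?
First=495, Second=120.
Final answer: C(11,3)+C(11,4)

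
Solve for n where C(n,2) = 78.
13

Solution: C(n,2) = n(n−1)/2! is increasing in n, and n(n−1) = 2!·78 = 156 ≈ (n−0.5)^2 gives n ≈ 13.0. Check: C(11,2) = 55, C(12,2) = 66, C(13,2) = 78 ✓. So n = 13.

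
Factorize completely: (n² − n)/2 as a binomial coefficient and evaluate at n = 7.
C(n,2); C(7,2) = 21

Reasoning: (n² − n)/2 = n(n−1)/2 = C(n,2). At n = 7: C(7,2) = 21.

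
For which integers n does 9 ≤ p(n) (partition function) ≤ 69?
6, 7, 8, 9, 10, 11
Tabulating p(n) via p(n) = p(n−1) + p(n−2) − p(n−5) − p(n−7) + …: p(5)=7; p(6)=11; p(7)=15; p(8)=22; p(9)=30; p(10)=42; p(11)=56; p(12)=77. So valid n = 6, 7, 8, 9, 10, 11.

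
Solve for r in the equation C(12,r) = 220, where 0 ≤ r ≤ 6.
3
C(12,r) is increasing for 0 ≤ r ≤ 6. Stepping up (C(12,r+1) = C(12,r)·(12−r)/(r+1)): C(12,1) = 12, C(12,2) = 66, C(12,3) = 220 ✓. So r = 3.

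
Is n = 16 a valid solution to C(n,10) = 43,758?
No
C(16,10) = 16·15·14·13·12·11·10·9·8·7/10! = 29,059,430,400/3,628,800 = 8,008, which does not equal 43,758.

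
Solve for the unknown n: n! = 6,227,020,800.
13

Reasoning: n! is strictly increasing. 11! = 39,916,800, 12! = 479,001,600, 13! = 6,227,020,800 ✓. So n = 13.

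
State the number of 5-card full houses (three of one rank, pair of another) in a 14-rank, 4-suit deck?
4,368
Triple rank: 14. Triple suits: C(4,3)=4. Pair rank: 13. Pair suits: C(4,2)=6. Total: 4,368.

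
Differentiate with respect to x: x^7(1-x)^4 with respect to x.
7x^6(1-x)^4 - 4x^7(1-x)^3

Explanation: Product rule: 7x^{6}(1-x)^{4} + x^7·(-4)(1-x)^{3}.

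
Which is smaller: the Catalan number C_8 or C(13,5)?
C(13,5)

C_8 = C(16,8)/(8+1) = 12,870/9 = 1,430; C(13,5) = 1,287.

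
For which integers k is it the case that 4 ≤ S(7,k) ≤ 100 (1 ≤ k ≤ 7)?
2, 6

Explanation: S(7,1)=1; S(7,2)=63; S(7,3)=301; S(7,4)=350; S(7,5)=140; S(7,6)=21; S(7,7)=1. So valid k = 2, 6.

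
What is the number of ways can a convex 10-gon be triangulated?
1,430

Using the Catalan number formula: C_n = C(2n, n) / (n+1)
C_8 = C(16, 8) / (8+1)
     = 12870 / 9
     = 1,430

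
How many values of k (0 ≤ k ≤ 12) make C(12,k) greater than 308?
5

Working:
Row 12 is unimodal and symmetric about k=12/2. C(12,3)=220 ≤ 308; C(12,4)=495 > 308; by symmetry C(12,k) > 308 for k = 4..8. That's 8 - 4 + 1 = 5 values.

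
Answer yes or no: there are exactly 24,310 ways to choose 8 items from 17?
Yes

Solution: C(17,8) = 24,310.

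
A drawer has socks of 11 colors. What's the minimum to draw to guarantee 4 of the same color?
34

Worst case: 3 of each = 33. One more: 34.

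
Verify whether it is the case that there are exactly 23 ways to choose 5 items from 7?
False

Explanation: C(7,5) = 21 ≠ 23.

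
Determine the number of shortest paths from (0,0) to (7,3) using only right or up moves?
120

Choose 7 rights from 10 moves: C(10,7) = 120.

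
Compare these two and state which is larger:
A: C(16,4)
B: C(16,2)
A

A=C(16,4)=1,820, B=C(16,2)=120.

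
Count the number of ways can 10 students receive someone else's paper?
Using D(n) = (n-1)[D(n-1) + D(n-2)]:
D(10) = (10-1) × [D(9) + D(8)]
      = 9 × [133496 + 14833]
      = 9 × 148329
      = 1,334,961

Answer: 1,334,961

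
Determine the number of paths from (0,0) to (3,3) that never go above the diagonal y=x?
5

Working:
Counted by the Catalan number C_3: C_3 = C(6,3)/(3+1) = 20/4 = 5.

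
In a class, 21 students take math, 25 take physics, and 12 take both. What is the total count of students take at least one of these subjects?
34

|A∪B| = |A|+|B|-|A∩B| = 21+25-12 = 34.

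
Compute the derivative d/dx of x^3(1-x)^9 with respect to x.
3x^2(1-x)^9 - 9x^3(1-x)^8

Reasoning: Product rule: 3x^{2}(1-x)^{9} + x^3·(-9)(1-x)^{8}.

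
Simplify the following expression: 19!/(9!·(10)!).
This is C(19,9) = 92,378.
Final answer: 92,378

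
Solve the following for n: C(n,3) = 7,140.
36

Solution: C(n,3) = n(n−1)(n−2)/3! is increasing in n, and n(n−1)(n−2) = 3!·7,140 = 42,840 ≈ (n−1)^3 gives n ≈ 36.0. Check: C(34,3) = 5,984, C(35,3) = 6,545, C(36,3) = 7,140 ✓. So n = 36.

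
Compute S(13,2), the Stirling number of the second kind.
4,095

Solution: Using the Stirling recurrence: S(n,k) = k·S(n-1,k) + S(n-1,k-1)
S(13,2) = 2·S(12,2) + S(12,1)
         = 2·2047 + 1
         = 4094 + 1
         = 4,095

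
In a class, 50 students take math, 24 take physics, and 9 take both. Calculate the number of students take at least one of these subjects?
65
|A∪B| = |A|+|B|-|A∩B| = 50+24-9 = 65.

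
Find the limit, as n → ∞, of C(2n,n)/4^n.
0

Working:
C(2n,n) ~ 4^n/√(πn), so C(2n,n)/4^n ~ 1/√(πn) → 0.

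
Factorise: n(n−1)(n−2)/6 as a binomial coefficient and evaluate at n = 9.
n(n−1)(n−2)/6 = n!/(3!(n−3)!) = C(n,3). At n = 9: C(9,3) = 84.
Final answer: C(n,3); C(9,3) = 84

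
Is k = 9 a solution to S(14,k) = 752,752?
No

Solution: S(14,9) = 9·S(13,9) + S(13,8) = 9·359,502 + 1,899,612 = 5,135,130, which does not equal 752,752.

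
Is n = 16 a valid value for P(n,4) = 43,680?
P(16,4) = 16·15·14·13 = 43,680, which equals 43,680.

Answer: Yes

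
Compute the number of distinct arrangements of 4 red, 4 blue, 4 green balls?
34,650

Explanation: Multinomial: 12!/(4! × 4! × 4!) = 34,650.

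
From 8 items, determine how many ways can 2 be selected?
28

Solution: C(8,2) = 8! / (2! × (8-2)!)
         = 8! / (2! × 6!)
         = 28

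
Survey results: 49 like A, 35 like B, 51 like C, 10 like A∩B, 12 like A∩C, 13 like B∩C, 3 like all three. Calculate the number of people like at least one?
103

Working:
|A∪B∪C| = 49+35+51-10-12-13+3 = 103.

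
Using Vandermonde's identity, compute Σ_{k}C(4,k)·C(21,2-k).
300

Explanation: = C(4+21,2) = C(25,2) = 300.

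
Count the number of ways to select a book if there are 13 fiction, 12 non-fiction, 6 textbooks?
By the addition principle: 13 + 12 + 6 = 31.

Answer: 31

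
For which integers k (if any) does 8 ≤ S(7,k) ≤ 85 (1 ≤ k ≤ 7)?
2, 6

Solution: S(7,1)=1; S(7,2)=63; S(7,3)=301; S(7,4)=350; S(7,5)=140; S(7,6)=21; S(7,7)=1. So valid k = 2, 6.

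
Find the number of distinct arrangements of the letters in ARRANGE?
1,260

Word has 7 letters (A=2, R=2, N=1, G=1, E=1). Arrangements: 7!/Π(k!) = 1,260.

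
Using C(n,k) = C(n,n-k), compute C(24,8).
C(24,8) = C(24,16) = 735,471.
Final answer: 735,471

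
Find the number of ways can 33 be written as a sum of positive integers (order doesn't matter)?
10,143

Reasoning: Pentagonal recurrence p(n) = p(n−1) + p(n−2) − p(n−5) − p(n−7) + …: p(33) = p(32) + p(31) − p(28) − p(26) + p(21) + p(18) − p(11) − p(7) = 8,349 + 6,842 − 3,718 − 2,436 + 792 + 385 − 56 − 15 = 10,143.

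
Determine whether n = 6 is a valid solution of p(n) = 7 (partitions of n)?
No

Pentagonal recurrence p(n) = p(n−1) + p(n−2) − p(n−5) − p(n−7) + …: p(6) = p(5) + p(4) − p(1) = 7 + 5 − 1 = 11, which does not equal 7.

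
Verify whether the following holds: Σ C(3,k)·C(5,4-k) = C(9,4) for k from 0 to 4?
False

Solution: Vandermonde's identity gives C(8,4) = 70; RHS C(9,4) = 126.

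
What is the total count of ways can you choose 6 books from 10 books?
210

Solution: C(10,6) = 10! / (6! × (10-6)!)
         = 10! / (6! × 4!)
         = 210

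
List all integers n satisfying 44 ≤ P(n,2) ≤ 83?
8, 9

Working:
P(7,2)=42; P(8,2)=56; P(9,2)=72; P(10,2)=90. So valid n = 8, 9.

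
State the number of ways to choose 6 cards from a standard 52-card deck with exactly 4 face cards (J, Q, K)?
386,100

Solution: 12 face cards and 40 non-face cards: C(12,4) × C(40,2) = 495 × 780 = 386,100.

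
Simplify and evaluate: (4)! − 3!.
(4)! − 3! = (4)·3! − 3! = (4−1)·3! = 3·3! = 18.

Answer: 18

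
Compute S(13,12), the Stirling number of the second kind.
78

Reasoning: Using the Stirling recurrence: S(n,k) = k·S(n-1,k) + S(n-1,k-1)
S(13,12) = 12·S(12,12) + S(12,11)
         = 12·1 + 66
         = 12 + 66
         = 78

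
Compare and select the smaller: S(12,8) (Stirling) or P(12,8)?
S(12,8) = 8·S(11,8) + S(11,7) = 8·11,880 + 63,987 = 159,027; P(12,8) = 19,958,400.

Answer: S(12,8)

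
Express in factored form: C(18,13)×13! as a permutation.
C(18,13)×13! = [18!/(13!(5)!)]×13! = 18!/(5)! = P(18,13) = 53,353,114,214,400.
Final answer: P(18,13)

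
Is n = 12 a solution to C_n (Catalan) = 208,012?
C_12 = C(24,12)/(12+1) = 2,704,156/13 = 208,012, which equals 208,012.

Answer: Yes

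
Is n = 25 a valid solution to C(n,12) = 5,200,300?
Yes

Reasoning: C(25,12) = 25·24·23·22·21·20·19·18·17·16·15·14/12! = 2,490,952,020,480,000/479,001,600 = 5,200,300, which equals 5,200,300.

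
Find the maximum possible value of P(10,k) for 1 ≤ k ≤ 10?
3,628,800

Solution: P(10,k) increases in k, so maximum at k = 10: 10! = 3,628,800.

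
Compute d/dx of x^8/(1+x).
(8x^7(1+x) - x^8)/(1+x)²

Solution: Quotient rule: [8x^{7}(1+x) - x^8]/(1+x)².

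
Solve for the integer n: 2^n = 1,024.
10
2^10 = 1,024, so n = 10.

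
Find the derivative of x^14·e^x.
(14x^13 + x^14)e^x
Product rule: d/dx[x^14]·e^x + x^14·d/dx[e^x] = 14x^{13}e^x + x^14e^x.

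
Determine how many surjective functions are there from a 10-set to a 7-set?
29,635,200

Solution: Onto functions = 7! × S(10,7)
First compute S(10,7) via recurrence:
Using the Stirling recurrence: S(n,k) = k·S(n-1,k) + S(n-1,k-1)
S(10,7) = 7·S(9,7) + S(9,6)
         = 7·462 + 2646
         = 3234 + 2646
         = 5,880
Then: 5040 × 5880 = 29,635,200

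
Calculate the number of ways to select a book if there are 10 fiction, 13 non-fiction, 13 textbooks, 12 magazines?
By the addition principle: 10 + 13 + 13 + 12 = 48.

Answer: 48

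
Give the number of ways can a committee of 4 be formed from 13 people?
715

Reasoning: C(13,4) = 13! / (4! × (13-4)!)
         = 13! / (4! × 9!)
         = 715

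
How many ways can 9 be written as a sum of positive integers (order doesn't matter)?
30

Explanation: Pentagonal recurrence p(n) = p(n−1) + p(n−2) − p(n−5) − p(n−7) + …: p(9) = p(8) + p(7) − p(4) − p(2) = 22 + 15 − 5 − 2 = 30.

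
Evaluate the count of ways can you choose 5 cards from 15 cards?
3,003

Working:
C(15,5) = 15! / (5! × (15-5)!)
         = 15! / (5! × 10!)
         = 3,003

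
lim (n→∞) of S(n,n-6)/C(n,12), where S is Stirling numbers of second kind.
10395

Working:
The leading term of S(n,n-6) as a polynomial in n is (11)!!·C(n,12), so the ratio → (11)!! = 10395.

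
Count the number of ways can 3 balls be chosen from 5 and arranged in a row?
60
P(5,3) = 5!/(5-3)! = 60.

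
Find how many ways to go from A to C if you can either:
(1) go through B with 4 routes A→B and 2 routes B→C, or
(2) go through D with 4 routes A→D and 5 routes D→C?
Route via B: 4×2=8. Route via D: 4×5=20. Total: 28.
Final answer: 28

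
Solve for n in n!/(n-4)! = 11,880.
12

n!/(n-4)! = n×(n-1)×(n-2)×(n-3), a product of 4 consecutive integers ≈ (n−1.5)^4. 11,880^(1/4) + 1.5 ≈ 11.9; check n = 12: 12×11×10×9 = 11,880 ✓. So n = 12.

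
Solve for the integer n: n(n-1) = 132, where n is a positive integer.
n² − n − 132 = 0, so n = (1 ± √(1 + 4·132))/2 = (1 ± √529)/2 = (1 ± 23)/2, i.e. n = 12 or n = -11. Taking the positive root, n = 12 (check: 12×11 = 132).

Answer: 12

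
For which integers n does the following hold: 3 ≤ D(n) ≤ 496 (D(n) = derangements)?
4, 5, 6

Using D(n) = (n−1)[D(n−1) + D(n−2)] with D(1)=0, D(2)=1: D(3)=2; D(4)=9; D(5)=44; D(6)=265; D(7)=1,854. So valid n = 4, 5, 6.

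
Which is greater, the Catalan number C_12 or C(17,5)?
C_12

C_12 = C(24,12)/(12+1) = 2,704,156/13 = 208,012; C(17,5) = 6,188.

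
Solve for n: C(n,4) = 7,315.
22

Explanation: C(n,4) = n(n−1)(n−2)(n−3)/4! is increasing in n, and n(n−1)(n−2)(n−3) = 4!·7,315 = 175,560 ≈ (n−1.5)^4 gives n ≈ 22.0. Check: C(20,4) = 4,845, C(21,4) = 5,985, C(22,4) = 7,315 ✓. So n = 22.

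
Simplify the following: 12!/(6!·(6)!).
This is C(12,6) = 924.

Answer: 924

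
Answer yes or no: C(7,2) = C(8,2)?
LHS = C(7,2) = 21; RHS = C(8,2) = 28. 21 ≠ 28, so the statement does not hold.
Final answer: No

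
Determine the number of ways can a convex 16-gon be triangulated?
2,674,440

Using the Catalan number formula: C_n = C(2n, n) / (n+1)
C_14 = C(28, 14) / (14+1)
     = 40116600 / 15
     = 2,674,440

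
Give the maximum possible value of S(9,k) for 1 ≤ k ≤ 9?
Row S(9,k) for k = 1..9 (via S(n,k) = k·S(n−1,k) + S(n−1,k−1)): 1, 255, 3,025, 7,770, 6,951, 2,646, 462, 36, 1. The row is unimodal; maximum at k = 4: 7,770.
Final answer: 7,770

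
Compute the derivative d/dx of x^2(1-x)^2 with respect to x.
2x^1(1-x)^2 - 2x^2(1-x)^1

Product rule: 2x^{1}(1-x)^{2} + x^2·(-2)(1-x)^{1}.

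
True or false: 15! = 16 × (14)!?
15! = 15 × 14! = 1,307,674,368,000, but 16 × 14! = 1,394,852,659,200.
Final answer: False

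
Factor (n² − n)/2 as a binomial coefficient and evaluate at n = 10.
C(n,2); C(10,2) = 45

Explanation: (n² − n)/2 = n(n−1)/2 = C(n,2). At n = 10: C(10,2) = 45.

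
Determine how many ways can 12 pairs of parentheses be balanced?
208,012

Solution: Using the Catalan number formula: C_n = C(2n, n) / (n+1)
C_12 = C(24, 12) / (12+1)
     = 2704156 / 13
     = 208,012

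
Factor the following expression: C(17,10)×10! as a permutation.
C(17,10)×10! = [17!/(10!(7)!)]×10! = 17!/(7)! = P(17,10) = 70,572,902,400.

Answer: P(17,10)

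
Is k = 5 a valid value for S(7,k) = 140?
S(7,5) = 5·S(6,5) + S(6,4) = 5·15 + 65 = 140, which equals 140.
Final answer: Yes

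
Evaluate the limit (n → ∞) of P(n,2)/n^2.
1

Explanation: P(n,2) = n(n-1) ≈ n^2 for large n. Limit = 1.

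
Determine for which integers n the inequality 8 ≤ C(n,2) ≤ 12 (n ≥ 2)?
5

Solution: C(4,2)=6; C(5,2)=10; C(6,2)=15. So valid n = 5.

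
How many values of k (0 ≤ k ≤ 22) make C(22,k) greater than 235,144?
7

Working:
Row 22 is unimodal and symmetric about k=22/2. C(22,7)=170,544 ≤ 235,144; C(22,8)=319,770 > 235,144; by symmetry C(22,k) > 235,144 for k = 8..14. That's 14 - 8 + 1 = 7 values.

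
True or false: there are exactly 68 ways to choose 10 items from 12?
False
C(12,10) = 66 ≠ 68.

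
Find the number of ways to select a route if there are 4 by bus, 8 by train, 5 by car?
By the addition principle: 4 + 8 + 5 = 17.

Answer: 17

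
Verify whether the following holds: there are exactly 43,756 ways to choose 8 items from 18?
C(18,8) = 43,758 ≠ 43756.

Answer: False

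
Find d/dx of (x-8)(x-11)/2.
d/dx[(x-8)(x-11)] = (x-11) + (x-8) = 2x - 19. Dividing by 2 gives (2x - 19)/2.
Final answer: (2x - 19)/2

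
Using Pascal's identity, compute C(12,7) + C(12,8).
1,287
C(12,7) + C(12,8) = C(13,8) = 1,287.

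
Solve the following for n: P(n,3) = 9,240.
22

Explanation: P(n,3) = n(n−1)(n−2) is increasing in n; n(n−1)(n−2) ≈ (n−1)^3 = 9,240 gives n ≈ 22.0. Check: P(20,3) = 6,840, P(21,3) = 7,980, P(22,3) = 9,240 ✓. So n = 22.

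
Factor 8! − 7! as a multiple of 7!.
7 × 7! = 35,280

Explanation: 8! − 7! = 8·7! − 7! = (8 − 1)·7! = 7 × 7! = 35,280.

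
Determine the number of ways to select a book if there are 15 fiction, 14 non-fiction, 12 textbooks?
41

Reasoning: By the addition principle: 15 + 14 + 12 = 41.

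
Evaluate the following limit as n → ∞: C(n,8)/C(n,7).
∞

Working:
C(n,8)/C(n,7) = (n-7)/8 → ∞ as n → ∞.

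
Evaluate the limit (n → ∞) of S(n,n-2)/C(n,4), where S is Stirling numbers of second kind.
3

Working:
The leading term of S(n,n-2) as a polynomial in n is (3)!!·C(n,4), so the ratio → (3)!! = 3.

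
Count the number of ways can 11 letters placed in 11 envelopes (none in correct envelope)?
14,684,570
Using D(n) = (n-1)[D(n-1) + D(n-2)]:
D(11) = (11-1) × [D(10) + D(9)]
      = 10 × [1334961 + 133496]
      = 10 × 1468457
      = 14,684,570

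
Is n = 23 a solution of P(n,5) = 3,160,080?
No

Working:
P(23,5) = 23·22·21·20·19 = 4,037,880, which does not equal 3,160,080.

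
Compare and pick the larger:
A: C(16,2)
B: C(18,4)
B

Reasoning: A=C(16,2)=120, B=C(18,4)=3,060.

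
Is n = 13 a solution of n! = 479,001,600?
No

Reasoning: 13! = 13·12! = 13·479,001,600 = 6,227,020,800, which does not equal 479,001,600.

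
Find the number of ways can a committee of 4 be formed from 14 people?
1,001

Solution: C(14,4) = 14! / (4! × (14-4)!)
         = 14! / (4! × 10!)
         = 1,001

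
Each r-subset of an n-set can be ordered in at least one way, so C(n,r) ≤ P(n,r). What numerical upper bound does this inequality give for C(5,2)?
P(5,2) = 5·4 = 20, so C(5,2) ≤ 20. (The bound is loose by a factor of 2! = 2: C(5,2) = 20/2 = 10.)
Final answer: 20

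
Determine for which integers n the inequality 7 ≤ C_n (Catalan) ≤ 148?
C_3=5; C_4=14; C_5=42; C_6=132; C_7=429. So valid n = 4, 5, 6.

Answer: 4, 5, 6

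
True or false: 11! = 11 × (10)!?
True

Reasoning: By definition n! = n × (n-1)!, so 11! = 11 × 10!.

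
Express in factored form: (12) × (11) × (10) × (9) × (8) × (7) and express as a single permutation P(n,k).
P(12,6) = 12!/(6)!

Reasoning: Product of 6 consecutive descending integers starting at 12: P(12,6) = 12!/6! = 665,280.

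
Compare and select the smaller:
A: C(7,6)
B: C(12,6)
A=C(7,6)=7, B=C(12,6)=924.

Answer: A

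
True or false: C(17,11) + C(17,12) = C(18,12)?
True

Explanation: Pascal's identity C(n,k) + C(n,k+1) = C(n+1,k+1): 12,376 + 6,188 = 18,564 = C(18,12).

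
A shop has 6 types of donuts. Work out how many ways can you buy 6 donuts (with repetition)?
462

Reasoning: Stars and bars: C(6+6-1, 6) = C(11, 6) = 462.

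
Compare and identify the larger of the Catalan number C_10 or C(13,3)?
C_10

Explanation: C_10 = C(20,10)/(10+1) = 184,756/11 = 16,796; C(13,3) = 286.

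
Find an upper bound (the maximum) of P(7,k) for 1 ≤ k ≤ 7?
5,040

Reasoning: P(7,k) increases in k, so maximum at k = 7: 7! = 5,040.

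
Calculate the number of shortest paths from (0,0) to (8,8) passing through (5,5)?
5,040
To (5,5): C(10,5)=252. From there: C(6,3)=20. Total: 5,040.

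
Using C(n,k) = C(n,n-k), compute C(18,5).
8,568

Solution: C(18,5) = C(18,13) = 8,568.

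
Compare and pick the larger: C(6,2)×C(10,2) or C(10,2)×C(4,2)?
C(6,2)×C(10,2)
C(6,2)×C(10,2)=675, C(10,2)×C(4,2)=270.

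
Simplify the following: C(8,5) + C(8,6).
By Pascal's identity: C(9,6) = 84.

Answer: 84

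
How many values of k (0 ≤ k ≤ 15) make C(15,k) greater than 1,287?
8

Reasoning: Row 15 is unimodal and symmetric about k=15/2. C(15,3)=455 ≤ 1,287; C(15,4)=1,365 > 1,287; by symmetry C(15,k) > 1,287 for k = 4..11. That's 11 - 4 + 1 = 8 values.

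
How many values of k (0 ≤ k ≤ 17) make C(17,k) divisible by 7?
Checking C(17,k) mod 7 for k = 0..17: divisible at k = 4, 5, 6, 11, 12, 13. That's 6 values.
Final answer: 6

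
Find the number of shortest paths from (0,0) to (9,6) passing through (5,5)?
1,260

Explanation: To (5,5): C(10,5)=252. From there: C(5,4)=5. Total: 1,260.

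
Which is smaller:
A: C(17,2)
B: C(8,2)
B

Solution: A=C(17,2)=136, B=C(8,2)=28.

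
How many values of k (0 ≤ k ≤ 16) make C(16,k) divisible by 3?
Checking C(16,k) mod 3 for k = 0..16: divisible at k = 2, 5, 8, 11, 14. That's 5 values.

Answer: 5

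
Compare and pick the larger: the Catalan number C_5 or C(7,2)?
C_5
C_5 = C(10,5)/(5+1) = 252/6 = 42; C(7,2) = 21.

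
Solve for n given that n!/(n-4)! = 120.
5

Explanation: n!/(n-4)! = n×(n-1)×(n-2)×(n-3), a product of 4 consecutive integers ≈ (n−1.5)^4. 120^(1/4) + 1.5 ≈ 4.8; check n = 5: 5×4×3×2 = 120 ✓. So n = 5.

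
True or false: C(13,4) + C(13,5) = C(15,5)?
Pascal's identity gives C(14,5) = 2,002, whereas C(15,5) = 3,003.
Final answer: False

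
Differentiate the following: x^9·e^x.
(9x^8 + x^9)e^x

Solution: Product rule: d/dx[x^9]·e^x + x^9·d/dx[e^x] = 9x^{8}e^x + x^9e^x.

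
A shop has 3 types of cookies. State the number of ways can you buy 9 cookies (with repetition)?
55
Stars and bars: C(9+3-1, 9) = C(11, 9) = 55.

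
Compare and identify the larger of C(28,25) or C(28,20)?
C(28,20)

Explanation: C(28,25)=3,276, C(28,20)=3,108,105.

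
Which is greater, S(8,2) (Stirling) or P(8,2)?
S(8,2)

S(8,2) = 2·S(7,2) + S(7,1) = 2·63 + 1 = 127; P(8,2) = 56.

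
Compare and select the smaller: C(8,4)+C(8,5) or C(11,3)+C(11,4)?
C(8,4)+C(8,5)

First=126, Second=495.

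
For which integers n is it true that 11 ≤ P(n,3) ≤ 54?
4

Working:
P(3,3)=6; P(4,3)=24; P(5,3)=60. So valid n = 4.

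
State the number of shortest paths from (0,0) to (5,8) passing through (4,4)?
350

Reasoning: To (4,4): C(8,4)=70. From there: C(5,1)=5. Total: 350.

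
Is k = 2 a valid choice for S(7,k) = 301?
No

Solution: S(7,2) = 2·S(6,2) + S(6,1) = 2·31 + 1 = 63, which does not equal 301.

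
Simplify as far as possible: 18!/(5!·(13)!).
8,568

Explanation: This is C(18,5) = 8,568.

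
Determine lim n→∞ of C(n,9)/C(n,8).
∞
C(n,9)/C(n,8) = (n-8)/9 → ∞ as n → ∞.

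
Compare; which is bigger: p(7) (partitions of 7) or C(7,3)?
C(7,3)
Pentagonal recurrence p(n) = p(n−1) + p(n−2) − p(n−5) − p(n−7) + …: p(7) = p(6) + p(5) − p(2) − p(0) = 11 + 7 − 2 − 1 = 15; C(7,3) = 35.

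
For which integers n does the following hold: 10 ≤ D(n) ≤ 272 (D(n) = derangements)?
5, 6

Using D(n) = (n−1)[D(n−1) + D(n−2)] with D(1)=0, D(2)=1: D(4)=9; D(5)=44; D(6)=265; D(7)=1,854. So valid n = 5, 6.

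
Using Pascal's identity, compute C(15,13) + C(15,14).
120

Solution: C(15,13) + C(15,14) = C(16,14) = 120.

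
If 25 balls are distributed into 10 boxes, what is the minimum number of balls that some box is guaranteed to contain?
3

Pigeonhole: ⌈25/10⌉ = 3.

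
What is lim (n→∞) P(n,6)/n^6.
P(n,6) = n(n-1)···(n-5) ≈ n^6 for large n. Limit = 1.
Final answer: 1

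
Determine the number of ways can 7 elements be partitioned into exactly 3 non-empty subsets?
This equals S(7,3), the Stirling number of the 2nd kind.
Using the Stirling recurrence: S(n,k) = k·S(n-1,k) + S(n-1,k-1)
S(7,3) = 3·S(6,3) + S(6,2)
         = 3·90 + 31
         = 270 + 31
         = 301

Answer: 301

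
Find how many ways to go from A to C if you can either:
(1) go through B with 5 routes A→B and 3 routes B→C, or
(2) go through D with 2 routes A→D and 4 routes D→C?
Route via B: 5×3=15. Route via D: 2×4=8. Total: 23.

Answer: 23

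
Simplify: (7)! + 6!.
5,760

Solution: (7)! + 6! = (7)·6! + 6! = (7+1)·6! = 8·6! = 5,760.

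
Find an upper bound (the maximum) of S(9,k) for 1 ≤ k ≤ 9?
7,770

Explanation: Row S(9,k) for k = 1..9 (via S(n,k) = k·S(n−1,k) + S(n−1,k−1)): 1, 255, 3,025, 7,770, 6,951, 2,646, 462, 36, 1. The row is unimodal; maximum at k = 4: 7,770.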